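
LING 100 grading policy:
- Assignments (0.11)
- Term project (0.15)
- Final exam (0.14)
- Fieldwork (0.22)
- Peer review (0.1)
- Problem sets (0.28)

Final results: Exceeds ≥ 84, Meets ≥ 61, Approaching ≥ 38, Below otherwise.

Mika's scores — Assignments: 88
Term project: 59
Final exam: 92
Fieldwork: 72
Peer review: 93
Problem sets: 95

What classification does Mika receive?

Weighted total:
  Assignments 88 × 0.11 = 9.68
  Term project 59 × 0.15 = 8.85
  Final exam 92 × 0.14 = 12.88
  Fieldwork 72 × 0.22 = 15.84
  Peer review 93 × 0.1 = 9.3
  Problem sets 95 × 0.28 = 26.6
Sum = 83.15
83.15 is ≥ 61 and < 84 → Meets

Meets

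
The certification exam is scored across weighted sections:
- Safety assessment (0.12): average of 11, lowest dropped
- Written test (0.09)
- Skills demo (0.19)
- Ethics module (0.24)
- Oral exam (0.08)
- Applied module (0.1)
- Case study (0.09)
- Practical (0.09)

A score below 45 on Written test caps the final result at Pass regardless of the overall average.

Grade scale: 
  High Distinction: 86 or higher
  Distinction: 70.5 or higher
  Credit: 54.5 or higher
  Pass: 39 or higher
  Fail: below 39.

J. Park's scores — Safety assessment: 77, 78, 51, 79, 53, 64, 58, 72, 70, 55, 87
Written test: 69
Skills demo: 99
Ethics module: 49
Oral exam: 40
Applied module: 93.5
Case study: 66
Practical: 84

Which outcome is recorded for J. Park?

Safety assessment: drop 51 → average of remaining 10 = 693/10 = 69.3
Written test score 69 ≥ 45: minimum met.
Weighted total:
  Safety assessment 69.3 × 0.12 = 8.316
  Written test 69 × 0.09 = 6.21
  Skills demo 99 × 0.19 = 18.81
  Ethics module 49 × 0.24 = 11.76
  Oral exam 40 × 0.08 = 3.2
  Applied module 93.5 × 0.1 = 9.35
  Case study 66 × 0.09 = 5.94
  Practical 84 × 0.09 = 7.56
Sum = 71.146
71.146 is ≥ 70.5 and < 86 → Distinction

Distinction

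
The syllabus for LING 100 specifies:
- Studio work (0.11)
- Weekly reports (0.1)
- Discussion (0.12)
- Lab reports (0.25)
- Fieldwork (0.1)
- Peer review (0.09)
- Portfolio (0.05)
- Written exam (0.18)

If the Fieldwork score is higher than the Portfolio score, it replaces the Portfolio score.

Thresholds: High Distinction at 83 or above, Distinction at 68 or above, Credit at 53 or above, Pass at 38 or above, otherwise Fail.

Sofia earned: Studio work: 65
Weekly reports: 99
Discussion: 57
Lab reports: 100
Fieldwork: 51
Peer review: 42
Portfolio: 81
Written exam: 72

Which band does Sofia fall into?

Fieldwork (51) ≤ Portfolio (81), so Portfolio stays at 81.
Weighted total:
  Studio work 65 × 0.11 = 7.15
  Weekly reports 99 × 0.1 = 9.9
  Discussion 57 × 0.12 = 6.84
  Lab reports 100 × 0.25 = 25
  Fieldwork 51 × 0.1 = 5.1
  Peer review 42 × 0.09 = 3.78
  Portfolio 81 × 0.05 = 4.05
  Written exam 72 × 0.18 = 12.96
Sum = 74.78
74.78 is ≥ 68 and < 83 → Distinction

Distinction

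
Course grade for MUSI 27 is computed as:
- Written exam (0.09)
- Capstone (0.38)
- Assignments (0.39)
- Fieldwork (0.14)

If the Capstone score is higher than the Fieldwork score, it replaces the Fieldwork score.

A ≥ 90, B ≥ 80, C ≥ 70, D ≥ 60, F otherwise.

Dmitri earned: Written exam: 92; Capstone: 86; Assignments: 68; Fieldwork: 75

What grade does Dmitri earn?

C

Capstone (86) > Fieldwork (75), so Fieldwork counts as 86.
Weighted total:
  Written exam 92 × 0.09 = 8.28
  Capstone 86 × 0.38 = 32.68
  Assignments 68 × 0.39 = 26.52
  Fieldwork 86 × 0.14 = 12.04
Sum = 79.52
79.52 is ≥ 70 and < 80 → C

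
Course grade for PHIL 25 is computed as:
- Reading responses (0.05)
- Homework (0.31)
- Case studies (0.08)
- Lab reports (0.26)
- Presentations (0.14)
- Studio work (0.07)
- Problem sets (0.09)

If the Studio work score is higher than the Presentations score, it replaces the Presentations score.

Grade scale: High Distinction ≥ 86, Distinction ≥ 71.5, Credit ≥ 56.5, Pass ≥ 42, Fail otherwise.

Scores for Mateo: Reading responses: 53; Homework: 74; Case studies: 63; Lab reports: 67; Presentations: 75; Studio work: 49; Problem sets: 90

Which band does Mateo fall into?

Studio work (49) ≤ Presentations (75), so Presentations stays at 75.
Weighted total:
  Reading responses 53 × 0.05 = 2.65
  Homework 74 × 0.31 = 22.94
  Case studies 63 × 0.08 = 5.04
  Lab reports 67 × 0.26 = 17.42
  Presentations 75 × 0.14 = 10.5
  Studio work 49 × 0.07 = 3.43
  Problem sets 90 × 0.09 = 8.1
Sum = 70.08
70.08 is ≥ 56.5 and < 71.5 → Credit

Credit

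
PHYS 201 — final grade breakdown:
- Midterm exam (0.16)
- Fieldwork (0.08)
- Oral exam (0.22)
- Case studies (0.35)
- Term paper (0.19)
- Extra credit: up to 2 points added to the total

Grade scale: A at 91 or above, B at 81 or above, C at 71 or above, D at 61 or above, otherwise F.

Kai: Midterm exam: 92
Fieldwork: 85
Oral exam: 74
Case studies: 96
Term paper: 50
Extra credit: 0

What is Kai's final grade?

Weighted total:
  Midterm exam 92 × 0.16 = 14.72
  Fieldwork 85 × 0.08 = 6.8
  Oral exam 74 × 0.22 = 16.28
  Case studies 96 × 0.35 = 33.6
  Term paper 50 × 0.19 = 9.5
Sum = 80.9
Extra credit: 80.9 + 0 = 80.9
80.9 is ≥ 71 and < 81 → C

C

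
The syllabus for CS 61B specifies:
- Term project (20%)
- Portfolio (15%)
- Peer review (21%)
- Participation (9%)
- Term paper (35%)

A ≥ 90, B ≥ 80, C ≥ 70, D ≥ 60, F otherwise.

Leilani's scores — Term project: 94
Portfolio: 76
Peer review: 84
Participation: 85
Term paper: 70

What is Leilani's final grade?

Weighted total:
  Term project 94 × 0.2 = 18.8
  Portfolio 76 × 0.15 = 11.4
  Peer review 84 × 0.21 = 17.64
  Participation 85 × 0.09 = 7.65
  Term paper 70 × 0.35 = 24.5
Sum = 79.99
79.99 is ≥ 70 and < 80 → C

C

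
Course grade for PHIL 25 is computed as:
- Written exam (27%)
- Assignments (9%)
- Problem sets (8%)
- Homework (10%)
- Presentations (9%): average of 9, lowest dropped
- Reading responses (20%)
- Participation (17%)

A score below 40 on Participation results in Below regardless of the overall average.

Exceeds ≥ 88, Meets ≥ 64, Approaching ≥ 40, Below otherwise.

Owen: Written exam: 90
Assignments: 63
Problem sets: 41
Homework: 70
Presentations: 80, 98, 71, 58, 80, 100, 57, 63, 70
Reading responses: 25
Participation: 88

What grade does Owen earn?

Presentations: drop 57 → average of remaining 8 = 620/8 = 77.5
Participation score 88 ≥ 40: minimum met.
Weighted total:
  Written exam 90 × 0.27 = 24.3
  Assignments 63 × 0.09 = 5.67
  Problem sets 41 × 0.08 = 3.28
  Homework 70 × 0.1 = 7
  Presentations 77.5 × 0.09 = 6.975
  Reading responses 25 × 0.2 = 5
  Participation 88 × 0.17 = 14.96
Sum = 67.185
67.185 is ≥ 64 and < 88 → Meets

Meets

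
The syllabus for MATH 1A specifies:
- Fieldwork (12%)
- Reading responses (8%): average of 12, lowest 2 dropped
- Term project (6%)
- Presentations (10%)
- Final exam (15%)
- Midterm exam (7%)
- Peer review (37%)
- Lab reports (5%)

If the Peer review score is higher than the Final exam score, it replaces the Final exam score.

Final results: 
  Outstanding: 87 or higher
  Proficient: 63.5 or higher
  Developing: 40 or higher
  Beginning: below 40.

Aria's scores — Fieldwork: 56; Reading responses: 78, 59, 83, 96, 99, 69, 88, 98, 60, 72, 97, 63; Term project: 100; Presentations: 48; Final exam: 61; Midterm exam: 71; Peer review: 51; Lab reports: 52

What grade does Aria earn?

Reading responses: drop 59, 60 → average of remaining 10 = 843/10 = 84.3
Peer review (51) ≤ Final exam (61), so Final exam stays at 61.
Weighted total:
  Fieldwork 56 × 0.12 = 6.72
  Reading responses 84.3 × 0.08 = 6.744
  Term project 100 × 0.06 = 6
  Presentations 48 × 0.1 = 4.8
  Final exam 61 × 0.15 = 9.15
  Midterm exam 71 × 0.07 = 4.97
  Peer review 51 × 0.37 = 18.87
  Lab reports 52 × 0.05 = 2.6
Sum = 59.854
59.854 is ≥ 40 and < 63.5 → Developing

Developing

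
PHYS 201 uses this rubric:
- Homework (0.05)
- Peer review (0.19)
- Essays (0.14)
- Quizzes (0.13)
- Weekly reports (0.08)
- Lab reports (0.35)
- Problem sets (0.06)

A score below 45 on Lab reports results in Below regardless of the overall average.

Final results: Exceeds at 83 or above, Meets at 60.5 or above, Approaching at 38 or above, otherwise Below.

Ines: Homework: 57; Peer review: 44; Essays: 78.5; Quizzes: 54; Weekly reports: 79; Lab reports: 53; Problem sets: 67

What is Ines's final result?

Approaching

Lab reports score 53 ≥ 45: minimum met.
Weighted total:
  Homework 57 × 0.05 = 2.85
  Peer review 44 × 0.19 = 8.36
  Essays 78.5 × 0.14 = 10.99
  Quizzes 54 × 0.13 = 7.02
  Weekly reports 79 × 0.08 = 6.32
  Lab reports 53 × 0.35 = 18.55
  Problem sets 67 × 0.06 = 4.02
Sum = 58.11
58.11 is ≥ 38 and < 60.5 → Approaching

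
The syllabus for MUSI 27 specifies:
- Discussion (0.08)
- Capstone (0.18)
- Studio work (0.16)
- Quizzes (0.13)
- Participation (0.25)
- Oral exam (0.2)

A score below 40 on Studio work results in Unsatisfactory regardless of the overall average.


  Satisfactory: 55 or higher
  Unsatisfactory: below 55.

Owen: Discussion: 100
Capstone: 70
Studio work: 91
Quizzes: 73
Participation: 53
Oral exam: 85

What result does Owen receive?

Studio work score 91 ≥ 40: minimum met.
Weighted total:
  Discussion 100 × 0.08 = 8
  Capstone 70 × 0.18 = 12.6
  Studio work 91 × 0.16 = 14.56
  Quizzes 73 × 0.13 = 9.49
  Participation 53 × 0.25 = 13.25
  Oral exam 85 × 0.2 = 17
Sum = 74.9
74.9 ≥ 55 → Satisfactory

Satisfactory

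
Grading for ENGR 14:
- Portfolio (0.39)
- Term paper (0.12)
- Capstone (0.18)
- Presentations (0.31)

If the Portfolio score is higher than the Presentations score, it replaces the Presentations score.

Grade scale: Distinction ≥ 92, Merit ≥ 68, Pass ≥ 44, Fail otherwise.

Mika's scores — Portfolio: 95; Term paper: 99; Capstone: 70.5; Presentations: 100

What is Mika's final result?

Portfolio (95) ≤ Presentations (100), so Presentations stays at 100.
Weighted total:
  Portfolio 95 × 0.39 = 37.05
  Term paper 99 × 0.12 = 11.88
  Capstone 70.5 × 0.18 = 12.69
  Presentations 100 × 0.31 = 31
Sum = 92.62
92.62 ≥ 92 → Distinction

Distinction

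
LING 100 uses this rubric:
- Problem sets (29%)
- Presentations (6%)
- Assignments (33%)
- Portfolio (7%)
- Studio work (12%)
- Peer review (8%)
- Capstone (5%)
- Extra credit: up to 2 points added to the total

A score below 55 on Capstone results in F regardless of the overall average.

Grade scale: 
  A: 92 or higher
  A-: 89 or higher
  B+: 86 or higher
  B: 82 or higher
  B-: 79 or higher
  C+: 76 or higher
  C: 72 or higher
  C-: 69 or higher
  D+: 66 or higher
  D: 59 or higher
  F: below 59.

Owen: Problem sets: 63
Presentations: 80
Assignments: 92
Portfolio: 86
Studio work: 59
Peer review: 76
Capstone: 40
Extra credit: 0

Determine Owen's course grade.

Capstone score 40 < 55: minimum not met.
Weighted total:
  Problem sets 63 × 0.29 = 18.27
  Presentations 80 × 0.06 = 4.8
  Assignments 92 × 0.33 = 30.36
  Portfolio 86 × 0.07 = 6.02
  Studio work 59 × 0.12 = 7.08
  Peer review 76 × 0.08 = 6.08
  Capstone 40 × 0.05 = 2
Sum = 74.61
Extra credit: 74.61 + 0 = 74.61
Because the Capstone minimum was not met, the result is F.

F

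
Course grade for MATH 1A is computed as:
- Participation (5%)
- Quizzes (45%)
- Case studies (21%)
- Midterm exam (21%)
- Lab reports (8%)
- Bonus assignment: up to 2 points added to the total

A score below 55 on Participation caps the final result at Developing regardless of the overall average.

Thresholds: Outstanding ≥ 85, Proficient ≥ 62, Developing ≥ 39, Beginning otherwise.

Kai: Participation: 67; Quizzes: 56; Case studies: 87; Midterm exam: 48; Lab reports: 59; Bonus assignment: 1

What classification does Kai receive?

Proficient

Participation score 67 ≥ 55: minimum met.
Weighted total:
  Participation 67 × 0.05 = 3.35
  Quizzes 56 × 0.45 = 25.2
  Case studies 87 × 0.21 = 18.27
  Midterm exam 48 × 0.21 = 10.08
  Lab reports 59 × 0.08 = 4.72
Sum = 61.62
Bonus assignment: 61.62 + 1 = 62.62
62.62 is ≥ 62 and < 85 → Proficient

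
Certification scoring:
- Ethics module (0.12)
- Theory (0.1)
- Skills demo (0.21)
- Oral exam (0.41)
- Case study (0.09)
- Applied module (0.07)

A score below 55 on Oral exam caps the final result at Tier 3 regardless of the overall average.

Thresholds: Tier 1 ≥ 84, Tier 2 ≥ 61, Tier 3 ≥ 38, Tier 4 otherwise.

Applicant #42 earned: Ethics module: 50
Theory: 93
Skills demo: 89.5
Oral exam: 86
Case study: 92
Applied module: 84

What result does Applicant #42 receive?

Oral exam score 86 ≥ 55: minimum met.
Weighted total:
  Ethics module 50 × 0.12 = 6
  Theory 93 × 0.1 = 9.3
  Skills demo 89.5 × 0.21 = 18.795
  Oral exam 86 × 0.41 = 35.26
  Case study 92 × 0.09 = 8.28
  Applied module 84 × 0.07 = 5.88
Sum = 83.515
83.515 is ≥ 61 and < 84 → Tier 2

Tier 2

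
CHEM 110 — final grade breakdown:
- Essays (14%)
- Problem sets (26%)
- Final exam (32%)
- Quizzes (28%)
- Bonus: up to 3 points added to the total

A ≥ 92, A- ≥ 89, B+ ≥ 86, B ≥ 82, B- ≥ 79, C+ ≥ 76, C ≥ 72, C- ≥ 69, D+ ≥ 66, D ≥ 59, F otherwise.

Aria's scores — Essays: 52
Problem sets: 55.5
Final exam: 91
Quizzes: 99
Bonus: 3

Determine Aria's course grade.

B-

Weighted total:
  Essays 52 × 0.14 = 7.28
  Problem sets 55.5 × 0.26 = 14.43
  Final exam 91 × 0.32 = 29.12
  Quizzes 99 × 0.28 = 27.72
Sum = 78.55
Bonus: 78.55 + 3 = 81.55
81.55 is ≥ 79 and < 82 → B-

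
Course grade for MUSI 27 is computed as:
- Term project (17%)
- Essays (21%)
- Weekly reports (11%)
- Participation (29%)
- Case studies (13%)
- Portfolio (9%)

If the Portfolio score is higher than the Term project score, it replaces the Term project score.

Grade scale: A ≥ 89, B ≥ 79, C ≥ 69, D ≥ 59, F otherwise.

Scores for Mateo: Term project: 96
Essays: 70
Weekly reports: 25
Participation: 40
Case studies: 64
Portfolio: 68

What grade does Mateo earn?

D

Portfolio (68) ≤ Term project (96), so Term project stays at 96.
Weighted total:
  Term project 96 × 0.17 = 16.32
  Essays 70 × 0.21 = 14.7
  Weekly reports 25 × 0.11 = 2.75
  Participation 40 × 0.29 = 11.6
  Case studies 64 × 0.13 = 8.32
  Portfolio 68 × 0.09 = 6.12
Sum = 59.81
59.81 is ≥ 59 and < 69 → D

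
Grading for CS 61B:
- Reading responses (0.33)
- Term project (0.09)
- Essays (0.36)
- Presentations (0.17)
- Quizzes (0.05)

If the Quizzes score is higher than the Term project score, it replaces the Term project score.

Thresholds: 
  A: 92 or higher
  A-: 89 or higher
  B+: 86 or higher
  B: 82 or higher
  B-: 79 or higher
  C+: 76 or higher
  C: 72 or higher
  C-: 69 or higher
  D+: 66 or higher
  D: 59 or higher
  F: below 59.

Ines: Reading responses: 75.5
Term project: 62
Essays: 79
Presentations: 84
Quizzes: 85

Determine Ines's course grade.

Quizzes (85) > Term project (62), so Term project counts as 85.
Weighted total:
  Reading responses 75.5 × 0.33 = 24.915
  Term project 85 × 0.09 = 7.65
  Essays 79 × 0.36 = 28.44
  Presentations 84 × 0.17 = 14.28
  Quizzes 85 × 0.05 = 4.25
Sum = 79.535
79.535 is ≥ 79 and < 82 → B-

B-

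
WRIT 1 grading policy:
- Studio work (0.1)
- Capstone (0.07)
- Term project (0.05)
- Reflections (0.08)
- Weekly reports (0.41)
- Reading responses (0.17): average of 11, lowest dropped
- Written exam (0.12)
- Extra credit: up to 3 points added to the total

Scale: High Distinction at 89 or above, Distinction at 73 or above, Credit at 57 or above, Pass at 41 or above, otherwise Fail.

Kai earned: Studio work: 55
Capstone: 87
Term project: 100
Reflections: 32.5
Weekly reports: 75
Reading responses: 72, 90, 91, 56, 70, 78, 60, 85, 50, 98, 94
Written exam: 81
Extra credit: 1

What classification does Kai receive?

Distinction

Reading responses: drop 50 → average of remaining 10 = 794/10 = 79.4
Weighted total:
  Studio work 55 × 0.1 = 5.5
  Capstone 87 × 0.07 = 6.09
  Term project 100 × 0.05 = 5
  Reflections 32.5 × 0.08 = 2.6
  Weekly reports 75 × 0.41 = 30.75
  Reading responses 79.4 × 0.17 = 13.498
  Written exam 81 × 0.12 = 9.72
Sum = 73.158
Extra credit: 73.158 + 1 = 74.158
74.158 is ≥ 73 and < 89 → Distinction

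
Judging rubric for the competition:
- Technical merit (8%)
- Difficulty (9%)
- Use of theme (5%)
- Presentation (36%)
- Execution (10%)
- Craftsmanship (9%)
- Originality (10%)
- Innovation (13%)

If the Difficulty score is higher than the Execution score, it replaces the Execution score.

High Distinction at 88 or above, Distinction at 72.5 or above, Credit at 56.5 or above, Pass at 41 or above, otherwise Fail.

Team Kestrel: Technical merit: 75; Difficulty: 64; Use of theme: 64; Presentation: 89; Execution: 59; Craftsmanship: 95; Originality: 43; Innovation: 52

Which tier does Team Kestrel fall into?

Difficulty (64) > Execution (59), so Execution counts as 64.
Weighted total:
  Technical merit 75 × 0.08 = 6
  Difficulty 64 × 0.09 = 5.76
  Use of theme 64 × 0.05 = 3.2
  Presentation 89 × 0.36 = 32.04
  Execution 64 × 0.1 = 6.4
  Craftsmanship 95 × 0.09 = 8.55
  Originality 43 × 0.1 = 4.3
  Innovation 52 × 0.13 = 6.76
Sum = 73.01
73.01 is ≥ 72.5 and < 88 → Distinction

Distinction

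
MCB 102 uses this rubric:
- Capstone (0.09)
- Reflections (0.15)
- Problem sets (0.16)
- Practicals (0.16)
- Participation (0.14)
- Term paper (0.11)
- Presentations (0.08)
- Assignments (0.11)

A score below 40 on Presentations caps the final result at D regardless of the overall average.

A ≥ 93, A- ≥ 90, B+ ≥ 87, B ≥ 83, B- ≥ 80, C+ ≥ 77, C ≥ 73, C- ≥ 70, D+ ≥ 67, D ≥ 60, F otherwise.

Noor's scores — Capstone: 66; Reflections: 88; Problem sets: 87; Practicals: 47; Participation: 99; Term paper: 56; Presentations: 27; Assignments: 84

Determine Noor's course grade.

D

Presentations score 27 < 40: minimum not met.
Weighted total:
  Capstone 66 × 0.09 = 5.94
  Reflections 88 × 0.15 = 13.2
  Problem sets 87 × 0.16 = 13.92
  Practicals 47 × 0.16 = 7.52
  Participation 99 × 0.14 = 13.86
  Term paper 56 × 0.11 = 6.16
  Presentations 27 × 0.08 = 2.16
  Assignments 84 × 0.11 = 9.24
Sum = 72
72 would be C-; cap at D applies → D.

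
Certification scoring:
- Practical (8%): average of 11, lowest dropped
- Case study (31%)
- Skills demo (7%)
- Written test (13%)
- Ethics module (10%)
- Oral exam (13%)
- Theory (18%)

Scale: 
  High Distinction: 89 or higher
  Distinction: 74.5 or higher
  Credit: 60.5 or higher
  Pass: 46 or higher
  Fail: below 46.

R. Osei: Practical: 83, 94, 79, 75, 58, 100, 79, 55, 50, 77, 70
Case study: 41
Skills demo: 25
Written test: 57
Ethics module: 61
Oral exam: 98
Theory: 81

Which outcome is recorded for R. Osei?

Credit

Practical: drop 50 → average of remaining 10 = 770/10 = 77
Weighted total:
  Practical 77 × 0.08 = 6.16
  Case study 41 × 0.31 = 12.71
  Skills demo 25 × 0.07 = 1.75
  Written test 57 × 0.13 = 7.41
  Ethics module 61 × 0.1 = 6.1
  Oral exam 98 × 0.13 = 12.74
  Theory 81 × 0.18 = 14.58
Sum = 61.45
61.45 is ≥ 60.5 and < 74.5 → Credit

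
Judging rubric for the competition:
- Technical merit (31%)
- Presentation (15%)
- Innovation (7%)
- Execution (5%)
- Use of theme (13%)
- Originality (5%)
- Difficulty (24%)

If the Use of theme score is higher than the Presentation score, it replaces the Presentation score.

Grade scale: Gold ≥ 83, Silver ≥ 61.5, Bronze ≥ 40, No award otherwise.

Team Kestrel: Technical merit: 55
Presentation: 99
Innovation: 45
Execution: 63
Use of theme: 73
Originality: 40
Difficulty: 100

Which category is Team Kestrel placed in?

Silver

Use of theme (73) ≤ Presentation (99), so Presentation stays at 99.
Weighted total:
  Technical merit 55 × 0.31 = 17.05
  Presentation 99 × 0.15 = 14.85
  Innovation 45 × 0.07 = 3.15
  Execution 63 × 0.05 = 3.15
  Use of theme 73 × 0.13 = 9.49
  Originality 40 × 0.05 = 2
  Difficulty 100 × 0.24 = 24
Sum = 73.69
73.69 is ≥ 61.5 and < 83 → Silver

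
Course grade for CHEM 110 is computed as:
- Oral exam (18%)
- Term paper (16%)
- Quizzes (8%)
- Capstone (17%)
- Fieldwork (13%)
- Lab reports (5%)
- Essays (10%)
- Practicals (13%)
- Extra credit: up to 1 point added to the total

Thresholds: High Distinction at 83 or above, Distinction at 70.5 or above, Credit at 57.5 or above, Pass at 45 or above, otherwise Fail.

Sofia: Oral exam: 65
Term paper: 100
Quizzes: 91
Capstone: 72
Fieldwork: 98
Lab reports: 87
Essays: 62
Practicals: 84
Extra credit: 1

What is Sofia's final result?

Weighted total:
  Oral exam 65 × 0.18 = 11.7
  Term paper 100 × 0.16 = 16
  Quizzes 91 × 0.08 = 7.28
  Capstone 72 × 0.17 = 12.24
  Fieldwork 98 × 0.13 = 12.74
  Lab reports 87 × 0.05 = 4.35
  Essays 62 × 0.1 = 6.2
  Practicals 84 × 0.13 = 10.92
Sum = 81.43
Extra credit: 81.43 + 1 = 82.43
82.43 is ≥ 70.5 and < 83 → Distinction

Distinction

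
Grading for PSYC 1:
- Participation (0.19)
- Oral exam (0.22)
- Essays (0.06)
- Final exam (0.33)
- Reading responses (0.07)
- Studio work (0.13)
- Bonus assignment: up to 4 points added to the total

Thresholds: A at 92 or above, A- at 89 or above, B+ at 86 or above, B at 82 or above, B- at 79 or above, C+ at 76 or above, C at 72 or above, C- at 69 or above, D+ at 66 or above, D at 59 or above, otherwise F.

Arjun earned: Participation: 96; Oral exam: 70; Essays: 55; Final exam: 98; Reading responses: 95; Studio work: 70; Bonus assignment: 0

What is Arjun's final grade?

B

Weighted total:
  Participation 96 × 0.19 = 18.24
  Oral exam 70 × 0.22 = 15.4
  Essays 55 × 0.06 = 3.3
  Final exam 98 × 0.33 = 32.34
  Reading responses 95 × 0.07 = 6.65
  Studio work 70 × 0.13 = 9.1
Sum = 85.03
Bonus assignment: 85.03 + 0 = 85.03
85.03 is ≥ 82 and < 86 → B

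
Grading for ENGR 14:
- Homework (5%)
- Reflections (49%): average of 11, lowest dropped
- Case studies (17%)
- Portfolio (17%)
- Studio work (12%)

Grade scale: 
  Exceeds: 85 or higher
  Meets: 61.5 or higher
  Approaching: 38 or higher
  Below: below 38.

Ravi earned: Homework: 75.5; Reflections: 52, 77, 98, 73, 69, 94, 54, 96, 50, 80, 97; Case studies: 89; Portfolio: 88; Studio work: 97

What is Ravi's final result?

Reflections: drop 50 → average of remaining 10 = 790/10 = 79
Weighted total:
  Homework 75.5 × 0.05 = 3.775
  Reflections 79 × 0.49 = 38.71
  Case studies 89 × 0.17 = 15.13
  Portfolio 88 × 0.17 = 14.96
  Studio work 97 × 0.12 = 11.64
Sum = 84.215
84.215 is ≥ 61.5 and < 85 → Meets

Meets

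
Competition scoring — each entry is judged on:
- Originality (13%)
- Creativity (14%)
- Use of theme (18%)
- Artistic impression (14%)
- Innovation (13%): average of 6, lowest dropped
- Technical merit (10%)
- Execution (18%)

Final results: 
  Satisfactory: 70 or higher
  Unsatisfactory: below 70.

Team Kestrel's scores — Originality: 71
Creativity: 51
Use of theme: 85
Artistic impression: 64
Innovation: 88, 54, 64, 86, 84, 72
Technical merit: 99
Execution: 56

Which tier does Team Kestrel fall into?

Satisfactory

Innovation: drop 54 → average of remaining 5 = 394/5 = 78.8
Weighted total:
  Originality 71 × 0.13 = 9.23
  Creativity 51 × 0.14 = 7.14
  Use of theme 85 × 0.18 = 15.3
  Artistic impression 64 × 0.14 = 8.96
  Innovation 78.8 × 0.13 = 10.244
  Technical merit 99 × 0.1 = 9.9
  Execution 56 × 0.18 = 10.08
Sum = 70.854
70.854 ≥ 70 → Satisfactory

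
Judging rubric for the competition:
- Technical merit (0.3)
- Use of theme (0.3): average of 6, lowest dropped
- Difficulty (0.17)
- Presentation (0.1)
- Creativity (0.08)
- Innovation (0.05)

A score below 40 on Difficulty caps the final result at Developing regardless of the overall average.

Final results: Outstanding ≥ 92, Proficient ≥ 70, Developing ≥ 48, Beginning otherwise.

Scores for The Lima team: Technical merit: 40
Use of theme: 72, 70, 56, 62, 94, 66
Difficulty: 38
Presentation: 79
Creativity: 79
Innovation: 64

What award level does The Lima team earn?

Developing

Use of theme: drop 56 → average of remaining 5 = 364/5 = 72.8
Difficulty score 38 < 40: minimum not met.
Weighted total:
  Technical merit 40 × 0.3 = 12
  Use of theme 72.8 × 0.3 = 21.84
  Difficulty 38 × 0.17 = 6.46
  Presentation 79 × 0.1 = 7.9
  Creativity 79 × 0.08 = 6.32
  Innovation 64 × 0.05 = 3.2
Sum = 57.72
57.72 would be Developing; cap at Developing applies → Developing.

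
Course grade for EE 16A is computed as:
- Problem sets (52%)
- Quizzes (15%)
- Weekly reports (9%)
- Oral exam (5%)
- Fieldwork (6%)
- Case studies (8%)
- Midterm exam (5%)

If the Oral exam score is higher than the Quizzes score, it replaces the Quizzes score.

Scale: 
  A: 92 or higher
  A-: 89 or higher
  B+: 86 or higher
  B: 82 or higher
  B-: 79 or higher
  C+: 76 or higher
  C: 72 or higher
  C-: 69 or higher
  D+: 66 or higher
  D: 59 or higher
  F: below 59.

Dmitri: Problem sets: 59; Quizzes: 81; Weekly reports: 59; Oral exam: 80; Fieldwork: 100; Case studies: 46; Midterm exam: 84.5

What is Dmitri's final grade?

Oral exam (80) ≤ Quizzes (81), so Quizzes stays at 81.
Weighted total:
  Problem sets 59 × 0.52 = 30.68
  Quizzes 81 × 0.15 = 12.15
  Weekly reports 59 × 0.09 = 5.31
  Oral exam 80 × 0.05 = 4
  Fieldwork 100 × 0.06 = 6
  Case studies 46 × 0.08 = 3.68
  Midterm exam 84.5 × 0.05 = 4.225
Sum = 66.045
66.045 is ≥ 66 and < 69 → D+

D+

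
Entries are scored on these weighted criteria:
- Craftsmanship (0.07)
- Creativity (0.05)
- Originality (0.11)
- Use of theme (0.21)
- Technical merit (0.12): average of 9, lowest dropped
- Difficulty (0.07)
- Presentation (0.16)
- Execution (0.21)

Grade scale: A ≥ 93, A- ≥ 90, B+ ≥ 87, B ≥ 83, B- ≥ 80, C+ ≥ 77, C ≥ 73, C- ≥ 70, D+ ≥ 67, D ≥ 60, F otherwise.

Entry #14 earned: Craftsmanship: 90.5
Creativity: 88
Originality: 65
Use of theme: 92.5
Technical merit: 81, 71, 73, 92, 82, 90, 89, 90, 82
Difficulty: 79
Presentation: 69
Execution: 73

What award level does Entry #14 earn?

Technical merit: drop 71 → average of remaining 8 = 679/8 = 84.875
Weighted total:
  Craftsmanship 90.5 × 0.07 = 6.335
  Creativity 88 × 0.05 = 4.4
  Originality 65 × 0.11 = 7.15
  Use of theme 92.5 × 0.21 = 19.425
  Technical merit 84.875 × 0.12 = 10.185
  Difficulty 79 × 0.07 = 5.53
  Presentation 69 × 0.16 = 11.04
  Execution 73 × 0.21 = 15.33
Sum = 79.395
79.395 is ≥ 77 and < 80 → C+

C+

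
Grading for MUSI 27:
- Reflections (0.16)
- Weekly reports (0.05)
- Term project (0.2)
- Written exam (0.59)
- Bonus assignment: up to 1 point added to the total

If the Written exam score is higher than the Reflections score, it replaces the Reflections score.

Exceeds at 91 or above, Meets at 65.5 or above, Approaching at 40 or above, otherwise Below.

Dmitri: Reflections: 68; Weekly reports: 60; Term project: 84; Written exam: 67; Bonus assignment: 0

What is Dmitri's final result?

Written exam (67) ≤ Reflections (68), so Reflections stays at 68.
Weighted total:
  Reflections 68 × 0.16 = 10.88
  Weekly reports 60 × 0.05 = 3
  Term project 84 × 0.2 = 16.8
  Written exam 67 × 0.59 = 39.53
Sum = 70.21
Bonus assignment: 70.21 + 0 = 70.21
70.21 is ≥ 65.5 and < 91 → Meets

Meets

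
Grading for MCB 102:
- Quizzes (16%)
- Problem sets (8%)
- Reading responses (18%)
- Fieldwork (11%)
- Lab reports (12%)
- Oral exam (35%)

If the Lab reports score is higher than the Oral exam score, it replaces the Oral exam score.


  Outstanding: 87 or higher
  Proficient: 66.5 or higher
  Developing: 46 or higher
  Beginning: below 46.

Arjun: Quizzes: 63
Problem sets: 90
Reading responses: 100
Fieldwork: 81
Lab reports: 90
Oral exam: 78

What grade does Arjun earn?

Lab reports (90) > Oral exam (78), so Oral exam counts as 90.
Weighted total:
  Quizzes 63 × 0.16 = 10.08
  Problem sets 90 × 0.08 = 7.2
  Reading responses 100 × 0.18 = 18
  Fieldwork 81 × 0.11 = 8.91
  Lab reports 90 × 0.12 = 10.8
  Oral exam 90 × 0.35 = 31.5
Sum = 86.49
86.49 is ≥ 66.5 and < 87 → Proficient

Proficient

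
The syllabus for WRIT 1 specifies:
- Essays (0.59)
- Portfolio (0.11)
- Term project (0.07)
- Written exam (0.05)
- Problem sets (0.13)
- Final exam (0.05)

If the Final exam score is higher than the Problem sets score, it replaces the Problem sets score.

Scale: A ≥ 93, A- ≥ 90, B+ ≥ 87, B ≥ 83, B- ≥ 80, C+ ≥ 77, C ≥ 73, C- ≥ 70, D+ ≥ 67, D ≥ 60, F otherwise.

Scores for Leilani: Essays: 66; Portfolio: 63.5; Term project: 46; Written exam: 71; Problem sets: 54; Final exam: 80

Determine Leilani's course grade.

Final exam (80) > Problem sets (54), so Problem sets counts as 80.
Weighted total:
  Essays 66 × 0.59 = 38.94
  Portfolio 63.5 × 0.11 = 6.985
  Term project 46 × 0.07 = 3.22
  Written exam 71 × 0.05 = 3.55
  Problem sets 80 × 0.13 = 10.4
  Final exam 80 × 0.05 = 4
Sum = 67.095
67.095 is ≥ 67 and < 70 → D+

D+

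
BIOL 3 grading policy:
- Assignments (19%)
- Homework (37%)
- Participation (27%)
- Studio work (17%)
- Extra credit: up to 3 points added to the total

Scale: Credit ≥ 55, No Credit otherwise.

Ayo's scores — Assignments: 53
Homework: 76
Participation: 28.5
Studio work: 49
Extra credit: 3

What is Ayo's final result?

Credit

Weighted total:
  Assignments 53 × 0.19 = 10.07
  Homework 76 × 0.37 = 28.12
  Participation 28.5 × 0.27 = 7.695
  Studio work 49 × 0.17 = 8.33
Sum = 54.215
Extra credit: 54.215 + 3 = 57.215
57.215 ≥ 55 → Credit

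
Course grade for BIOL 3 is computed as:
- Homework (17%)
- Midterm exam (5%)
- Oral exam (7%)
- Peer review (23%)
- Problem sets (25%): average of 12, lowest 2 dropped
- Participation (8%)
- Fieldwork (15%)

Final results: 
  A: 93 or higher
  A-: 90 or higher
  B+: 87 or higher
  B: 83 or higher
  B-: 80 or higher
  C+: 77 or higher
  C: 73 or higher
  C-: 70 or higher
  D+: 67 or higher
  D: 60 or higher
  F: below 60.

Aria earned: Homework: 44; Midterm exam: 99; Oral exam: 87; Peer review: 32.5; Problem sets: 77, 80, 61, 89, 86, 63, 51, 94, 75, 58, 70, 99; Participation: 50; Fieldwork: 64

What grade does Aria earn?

F

Problem sets: drop 51, 58 → average of remaining 10 = 794/10 = 79.4
Weighted total:
  Homework 44 × 0.17 = 7.48
  Midterm exam 99 × 0.05 = 4.95
  Oral exam 87 × 0.07 = 6.09
  Peer review 32.5 × 0.23 = 7.475
  Problem sets 79.4 × 0.25 = 19.85
  Participation 50 × 0.08 = 4
  Fieldwork 64 × 0.15 = 9.6
Sum = 59.445
59.445 < 60 → F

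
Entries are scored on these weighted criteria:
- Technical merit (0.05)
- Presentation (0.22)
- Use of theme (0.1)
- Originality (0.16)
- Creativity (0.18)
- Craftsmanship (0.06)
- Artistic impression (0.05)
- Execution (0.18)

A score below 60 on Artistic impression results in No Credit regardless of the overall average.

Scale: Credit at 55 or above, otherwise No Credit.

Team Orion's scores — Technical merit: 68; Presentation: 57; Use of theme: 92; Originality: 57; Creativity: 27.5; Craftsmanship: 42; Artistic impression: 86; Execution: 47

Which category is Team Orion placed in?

No Credit

Artistic impression score 86 ≥ 60: minimum met.
Weighted total:
  Technical merit 68 × 0.05 = 3.4
  Presentation 57 × 0.22 = 12.54
  Use of theme 92 × 0.1 = 9.2
  Originality 57 × 0.16 = 9.12
  Creativity 27.5 × 0.18 = 4.95
  Craftsmanship 42 × 0.06 = 2.52
  Artistic impression 86 × 0.05 = 4.3
  Execution 47 × 0.18 = 8.46
Sum = 54.49
54.49 < 55 → No Credit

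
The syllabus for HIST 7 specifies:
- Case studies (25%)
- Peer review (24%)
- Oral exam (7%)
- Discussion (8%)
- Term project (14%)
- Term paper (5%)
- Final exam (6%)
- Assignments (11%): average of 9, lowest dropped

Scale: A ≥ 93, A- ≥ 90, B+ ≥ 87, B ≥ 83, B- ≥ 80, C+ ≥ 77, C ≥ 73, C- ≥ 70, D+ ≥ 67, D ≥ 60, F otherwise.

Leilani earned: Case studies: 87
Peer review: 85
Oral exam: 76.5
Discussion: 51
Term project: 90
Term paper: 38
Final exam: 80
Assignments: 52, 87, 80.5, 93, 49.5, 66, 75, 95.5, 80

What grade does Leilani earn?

C+

Assignments: drop 49.5 → average of remaining 8 = 629/8 = 78.625
Weighted total:
  Case studies 87 × 0.25 = 21.75
  Peer review 85 × 0.24 = 20.4
  Oral exam 76.5 × 0.07 = 5.355
  Discussion 51 × 0.08 = 4.08
  Term project 90 × 0.14 = 12.6
  Term paper 38 × 0.05 = 1.9
  Final exam 80 × 0.06 = 4.8
  Assignments 78.625 × 0.11 = 8.64875
Sum = 79.53375
79.53375 is ≥ 77 and < 80 → C+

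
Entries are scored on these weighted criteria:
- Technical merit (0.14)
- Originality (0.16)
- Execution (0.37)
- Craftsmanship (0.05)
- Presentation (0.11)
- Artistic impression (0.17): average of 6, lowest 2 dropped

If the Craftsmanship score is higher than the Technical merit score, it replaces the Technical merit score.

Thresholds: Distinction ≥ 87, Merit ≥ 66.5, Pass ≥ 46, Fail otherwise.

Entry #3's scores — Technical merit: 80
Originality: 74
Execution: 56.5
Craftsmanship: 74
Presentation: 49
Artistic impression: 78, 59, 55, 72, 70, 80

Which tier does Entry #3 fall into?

Pass

Artistic impression: drop 55, 59 → average of remaining 4 = 300/4 = 75
Craftsmanship (74) ≤ Technical merit (80), so Technical merit stays at 80.
Weighted total:
  Technical merit 80 × 0.14 = 11.2
  Originality 74 × 0.16 = 11.84
  Execution 56.5 × 0.37 = 20.905
  Craftsmanship 74 × 0.05 = 3.7
  Presentation 49 × 0.11 = 5.39
  Artistic impression 75 × 0.17 = 12.75
Sum = 65.785
65.785 is ≥ 46 and < 66.5 → Pass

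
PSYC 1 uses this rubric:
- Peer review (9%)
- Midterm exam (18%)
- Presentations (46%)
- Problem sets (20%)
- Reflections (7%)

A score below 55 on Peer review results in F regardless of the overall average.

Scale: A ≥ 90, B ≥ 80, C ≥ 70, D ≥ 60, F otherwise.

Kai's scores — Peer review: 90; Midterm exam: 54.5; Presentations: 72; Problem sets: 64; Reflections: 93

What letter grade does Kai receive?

Peer review score 90 ≥ 55: minimum met.
Weighted total:
  Peer review 90 × 0.09 = 8.1
  Midterm exam 54.5 × 0.18 = 9.81
  Presentations 72 × 0.46 = 33.12
  Problem sets 64 × 0.2 = 12.8
  Reflections 93 × 0.07 = 6.51
Sum = 70.34
70.34 is ≥ 70 and < 80 → C

C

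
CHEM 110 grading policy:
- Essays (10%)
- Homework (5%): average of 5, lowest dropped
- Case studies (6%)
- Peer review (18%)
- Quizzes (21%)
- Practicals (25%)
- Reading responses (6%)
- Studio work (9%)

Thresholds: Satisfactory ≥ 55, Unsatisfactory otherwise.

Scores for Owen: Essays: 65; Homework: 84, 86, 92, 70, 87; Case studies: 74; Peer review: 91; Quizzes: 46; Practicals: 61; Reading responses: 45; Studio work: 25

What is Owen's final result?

Homework: drop 70 → average of remaining 4 = 349/4 = 87.25
Weighted total:
  Essays 65 × 0.1 = 6.5
  Homework 87.25 × 0.05 = 4.3625
  Case studies 74 × 0.06 = 4.44
  Peer review 91 × 0.18 = 16.38
  Quizzes 46 × 0.21 = 9.66
  Practicals 61 × 0.25 = 15.25
  Reading responses 45 × 0.06 = 2.7
  Studio work 25 × 0.09 = 2.25
Sum = 61.5425
61.5425 ≥ 55 → Satisfactory

Satisfactory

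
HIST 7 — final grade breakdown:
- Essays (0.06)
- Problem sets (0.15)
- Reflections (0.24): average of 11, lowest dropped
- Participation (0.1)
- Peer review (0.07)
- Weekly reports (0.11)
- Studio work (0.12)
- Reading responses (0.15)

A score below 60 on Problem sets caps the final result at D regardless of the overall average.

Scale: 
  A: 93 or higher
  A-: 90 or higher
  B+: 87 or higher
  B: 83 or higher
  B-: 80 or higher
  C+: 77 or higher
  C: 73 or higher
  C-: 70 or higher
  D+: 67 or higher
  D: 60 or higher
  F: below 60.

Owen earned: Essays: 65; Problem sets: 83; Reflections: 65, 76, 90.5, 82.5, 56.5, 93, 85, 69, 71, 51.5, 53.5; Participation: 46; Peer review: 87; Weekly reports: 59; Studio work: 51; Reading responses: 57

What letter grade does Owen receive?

D

Reflections: drop 51.5 → average of remaining 10 = 742/10 = 74.2
Problem sets score 83 ≥ 60: minimum met.
Weighted total:
  Essays 65 × 0.06 = 3.9
  Problem sets 83 × 0.15 = 12.45
  Reflections 74.2 × 0.24 = 17.808
  Participation 46 × 0.1 = 4.6
  Peer review 87 × 0.07 = 6.09
  Weekly reports 59 × 0.11 = 6.49
  Studio work 51 × 0.12 = 6.12
  Reading responses 57 × 0.15 = 8.55
Sum = 66.008
66.008 is ≥ 60 and < 67 → D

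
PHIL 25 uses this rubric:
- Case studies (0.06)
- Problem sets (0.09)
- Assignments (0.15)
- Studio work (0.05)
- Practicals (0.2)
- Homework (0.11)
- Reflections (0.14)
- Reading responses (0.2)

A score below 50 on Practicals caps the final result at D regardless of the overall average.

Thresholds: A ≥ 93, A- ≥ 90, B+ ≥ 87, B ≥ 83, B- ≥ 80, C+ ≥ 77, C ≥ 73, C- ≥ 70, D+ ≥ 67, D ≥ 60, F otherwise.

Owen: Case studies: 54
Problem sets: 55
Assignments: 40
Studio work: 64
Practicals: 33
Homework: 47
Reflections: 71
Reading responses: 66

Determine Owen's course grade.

Practicals score 33 < 50: minimum not met.
Weighted total:
  Case studies 54 × 0.06 = 3.24
  Problem sets 55 × 0.09 = 4.95
  Assignments 40 × 0.15 = 6
  Studio work 64 × 0.05 = 3.2
  Practicals 33 × 0.2 = 6.6
  Homework 47 × 0.11 = 5.17
  Reflections 71 × 0.14 = 9.94
  Reading responses 66 × 0.2 = 13.2
Sum = 52.3
52.3 would be F; cap at D applies → F.

F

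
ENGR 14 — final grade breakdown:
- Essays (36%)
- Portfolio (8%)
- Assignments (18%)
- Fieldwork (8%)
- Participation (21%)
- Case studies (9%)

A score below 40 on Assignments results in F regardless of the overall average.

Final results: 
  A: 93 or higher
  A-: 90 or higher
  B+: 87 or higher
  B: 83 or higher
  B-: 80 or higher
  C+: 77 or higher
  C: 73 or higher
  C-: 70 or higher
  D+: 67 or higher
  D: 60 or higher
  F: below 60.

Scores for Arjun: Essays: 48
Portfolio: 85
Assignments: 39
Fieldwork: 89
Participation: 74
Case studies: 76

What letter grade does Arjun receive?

Assignments score 39 < 40: minimum not met.
Weighted total:
  Essays 48 × 0.36 = 17.28
  Portfolio 85 × 0.08 = 6.8
  Assignments 39 × 0.18 = 7.02
  Fieldwork 89 × 0.08 = 7.12
  Participation 74 × 0.21 = 15.54
  Case studies 76 × 0.09 = 6.84
Sum = 60.6
Because the Assignments minimum was not met, the result is F.

F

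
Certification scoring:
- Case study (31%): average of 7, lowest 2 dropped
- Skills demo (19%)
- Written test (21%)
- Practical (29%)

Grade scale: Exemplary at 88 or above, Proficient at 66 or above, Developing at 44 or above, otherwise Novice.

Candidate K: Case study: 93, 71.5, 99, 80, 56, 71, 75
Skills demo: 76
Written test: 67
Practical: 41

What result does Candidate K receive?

Case study: drop 56, 71 → average of remaining 5 = 418.5/5 = 83.7
Weighted total:
  Case study 83.7 × 0.31 = 25.947
  Skills demo 76 × 0.19 = 14.44
  Written test 67 × 0.21 = 14.07
  Practical 41 × 0.29 = 11.89
Sum = 66.347
66.347 is ≥ 66 and < 88 → Proficient

Proficient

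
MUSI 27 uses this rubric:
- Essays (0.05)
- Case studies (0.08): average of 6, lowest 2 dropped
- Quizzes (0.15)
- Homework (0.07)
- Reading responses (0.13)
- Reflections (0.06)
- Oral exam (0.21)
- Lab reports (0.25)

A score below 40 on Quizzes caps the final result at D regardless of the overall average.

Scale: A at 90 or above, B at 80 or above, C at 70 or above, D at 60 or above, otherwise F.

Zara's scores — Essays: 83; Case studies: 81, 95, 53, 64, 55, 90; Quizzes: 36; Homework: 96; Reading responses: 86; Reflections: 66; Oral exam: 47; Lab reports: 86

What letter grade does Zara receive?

Case studies: drop 53, 55 → average of remaining 4 = 330/4 = 82.5
Quizzes score 36 < 40: minimum not met.
Weighted total:
  Essays 83 × 0.05 = 4.15
  Case studies 82.5 × 0.08 = 6.6
  Quizzes 36 × 0.15 = 5.4
  Homework 96 × 0.07 = 6.72
  Reading responses 86 × 0.13 = 11.18
  Reflections 66 × 0.06 = 3.96
  Oral exam 47 × 0.21 = 9.87
  Lab reports 86 × 0.25 = 21.5
Sum = 69.38
69.38 would be D; cap at D applies → D.

D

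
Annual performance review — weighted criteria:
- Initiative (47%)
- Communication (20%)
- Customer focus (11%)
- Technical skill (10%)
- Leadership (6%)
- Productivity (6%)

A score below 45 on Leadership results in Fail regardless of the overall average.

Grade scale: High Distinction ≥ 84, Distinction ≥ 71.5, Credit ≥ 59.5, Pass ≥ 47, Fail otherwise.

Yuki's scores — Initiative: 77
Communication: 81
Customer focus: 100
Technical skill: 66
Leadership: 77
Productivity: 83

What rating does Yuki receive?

Leadership score 77 ≥ 45: minimum met.
Weighted total:
  Initiative 77 × 0.47 = 36.19
  Communication 81 × 0.2 = 16.2
  Customer focus 100 × 0.11 = 11
  Technical skill 66 × 0.1 = 6.6
  Leadership 77 × 0.06 = 4.62
  Productivity 83 × 0.06 = 4.98
Sum = 79.59
79.59 is ≥ 71.5 and < 84 → Distinction

Distinction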